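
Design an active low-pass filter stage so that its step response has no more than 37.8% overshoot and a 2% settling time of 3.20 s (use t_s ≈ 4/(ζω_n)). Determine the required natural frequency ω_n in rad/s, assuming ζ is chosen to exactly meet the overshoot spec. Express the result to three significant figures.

ζ = −ln(OS)/√(π² + (ln OS)²). With OS = 0.378, ln OS = −0.9729 and ζ = 0.9729/3.289 = 0.296.
Then ω_n = 4/(ζ t_s) = 4/(0.296 × 3.20) = 4.23 rad/s.

ω_n ≈ 4.23 rad/s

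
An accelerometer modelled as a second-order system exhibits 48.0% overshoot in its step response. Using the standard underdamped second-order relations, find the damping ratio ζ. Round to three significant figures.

ζ = −ln(OS)/√(π² + (ln OS)²). With OS = 0.480, ln OS = −0.7340 and ζ = 0.7340/3.226 = 0.228.

ζ ≈ 0.228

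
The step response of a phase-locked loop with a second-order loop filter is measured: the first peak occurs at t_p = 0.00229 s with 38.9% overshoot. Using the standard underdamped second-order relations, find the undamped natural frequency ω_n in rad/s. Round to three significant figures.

ω_n ≈ 1430 rad/s

ζ from %OS: ζ = |ln 0.389|/√(π²+ln²0.389) = 0.288.
From t_p = π/ω_d, ω_d = π/0.00229 = 1370 rad/s, so ω_n = ω_d/√(1−ζ²) = 1430 rad/s.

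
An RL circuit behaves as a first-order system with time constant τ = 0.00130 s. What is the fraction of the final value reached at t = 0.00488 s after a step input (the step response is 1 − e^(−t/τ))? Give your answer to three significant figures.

y(t)/y_∞ = 1 − e^(−t/τ) = 1 − e^(−0.00488/0.00130) = 1 − e^(−3.75) = 0.977.

y/y_∞ ≈ 0.977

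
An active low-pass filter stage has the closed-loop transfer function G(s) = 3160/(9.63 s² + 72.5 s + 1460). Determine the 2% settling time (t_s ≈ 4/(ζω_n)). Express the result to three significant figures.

Dividing through by 9.63: denominator becomes s² + 7.529 s + 151.6.
So ω_n = √151.6 = 12.3 rad/s and ζ = 7.529/(2·12.3) = 0.306.
t_s ≈ 4/(ζω_n) = 1.06 s.

t_s ≈ 1.06 s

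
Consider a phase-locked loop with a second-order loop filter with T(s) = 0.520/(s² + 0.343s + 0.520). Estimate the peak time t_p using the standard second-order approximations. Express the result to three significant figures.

t_p ≈ 4.49 s

Matching coefficients with s² + 2ζω_n s + ω_n² gives ω_n² = 0.520 ⇒ ω_n = 0.721 rad/s, and ζ = 0.343/(2ω_n) = 0.238.
ω_d = ω_n√(1−ζ²) = 0.700 rad/s. Then t_p = π/ω_d = 4.49 s.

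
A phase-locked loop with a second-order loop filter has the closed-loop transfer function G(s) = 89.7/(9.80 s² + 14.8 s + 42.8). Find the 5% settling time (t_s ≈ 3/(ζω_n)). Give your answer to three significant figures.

t_s ≈ 3.97 s

Dividing through by 9.80: denominator becomes s² + 1.510 s + 4.367.
So ω_n = √4.367 = 2.09 rad/s and ζ = 1.510/(2·2.09) = 0.361.
t_s ≈ 3/(ζω_n) = 3.97 s.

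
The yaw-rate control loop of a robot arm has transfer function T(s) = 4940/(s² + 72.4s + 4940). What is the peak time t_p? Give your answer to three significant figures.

t_p ≈ 0.0521 s

Matching coefficients with s² + 2ζω_n s + ω_n² gives ω_n² = 4940 ⇒ ω_n = 70.3 rad/s, and ζ = 72.4/(2ω_n) = 0.515.
ω_d = 70.3·√(1 − 0.515²) = 60.2 rad/s. Then t_p = π/ω_d = 0.0521 s.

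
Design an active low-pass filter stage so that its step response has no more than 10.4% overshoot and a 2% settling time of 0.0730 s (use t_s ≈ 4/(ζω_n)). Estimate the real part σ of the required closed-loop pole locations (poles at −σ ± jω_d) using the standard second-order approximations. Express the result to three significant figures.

The settling-time spec alone fixes σ = ζω_n = 4/t_s = 4/0.0730 = 54.8.
(Overshoot then fixes ζ = 0.585 and hence ω_d = σ·√(1−ζ²)/ζ = 76.1 rad/s.)

σ ≈ 54.8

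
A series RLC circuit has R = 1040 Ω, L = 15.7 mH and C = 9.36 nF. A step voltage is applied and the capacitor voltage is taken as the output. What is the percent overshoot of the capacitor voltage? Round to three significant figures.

For a series RLC circuit (capacitor voltage as output), ω_n = 1/√(LC) = 1/√(15.7 mH · 9.36 nF) = 82500 rad/s.
ζ = (R/2)·√(C/L) = (1040/2)·√(9.36 nF/15.7 mH) = 0.402.
Overshoot: exp(−π·0.402/√(1−0.402²)) = 0.252, i.e. 25.2%.

%OS ≈ 25.2%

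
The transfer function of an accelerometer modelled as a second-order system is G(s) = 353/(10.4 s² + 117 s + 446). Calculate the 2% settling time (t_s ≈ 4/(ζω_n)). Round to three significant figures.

t_s ≈ 0.711 s

Dividing through by 10.4: denominator becomes s² + 11.25 s + 42.88.
So ω_n = √42.88 = 6.55 rad/s and ζ = 11.25/(2·6.55) = 0.859.
t_s ≈ 4/(ζω_n) = 0.711 s.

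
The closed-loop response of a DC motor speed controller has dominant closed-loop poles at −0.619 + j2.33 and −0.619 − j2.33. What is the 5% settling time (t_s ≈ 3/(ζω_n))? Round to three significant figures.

For poles at −σ ± jω_d, ζω_n = σ = 0.619, so t_s ≈ 3/σ = 4.85 s.

t_s ≈ 4.85 s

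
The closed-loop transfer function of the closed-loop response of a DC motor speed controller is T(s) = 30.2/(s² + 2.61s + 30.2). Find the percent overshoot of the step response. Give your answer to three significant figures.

ω_n = √30.2 = 5.50 rad/s; ζ = 2.61/(2·5.50) = 0.237.
%OS = 100·exp(−πζ/√(1−ζ²)) = 46.4%.

%OS ≈ 46.4%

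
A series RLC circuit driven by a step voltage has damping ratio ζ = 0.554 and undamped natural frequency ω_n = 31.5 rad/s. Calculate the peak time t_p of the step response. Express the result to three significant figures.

The damped frequency is ω_d = ω_n√(1−ζ²) = 31.5·√(1−0.307) = 26.2 rad/s.
Peak time t_p = π/ω_d = π/26.2 = 0.120 s.

t_p ≈ 0.120 s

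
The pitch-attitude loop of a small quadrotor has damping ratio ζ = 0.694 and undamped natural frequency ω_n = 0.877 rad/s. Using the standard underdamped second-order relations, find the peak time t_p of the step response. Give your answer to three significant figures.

t_p ≈ 4.98 s

The damped frequency is ω_d = ω_n√(1−ζ²) = 0.877·√(1−0.482) = 0.631 rad/s.
Peak time t_p = π/ω_d = π/0.631 = 4.98 s.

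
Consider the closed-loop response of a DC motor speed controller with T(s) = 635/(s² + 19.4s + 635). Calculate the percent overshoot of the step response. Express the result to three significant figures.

Matching coefficients with s² + 2ζω_n s + ω_n² gives ω_n² = 635 ⇒ ω_n = 25.2 rad/s, and ζ = 19.4/(2ω_n) = 0.385.
%OS = 100·exp(−πζ/√(1−ζ²)) = 27.0%.

%OS ≈ 27.0%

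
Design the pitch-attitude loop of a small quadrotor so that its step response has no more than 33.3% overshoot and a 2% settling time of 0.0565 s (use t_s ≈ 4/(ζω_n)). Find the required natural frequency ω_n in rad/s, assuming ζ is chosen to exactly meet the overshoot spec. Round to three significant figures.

From %OS = 100·exp(−πζ/√(1−ζ²)), invert to get ζ = −ln(OS)/√(π² + ln²(OS)) with OS = 0.333.
−ln 0.333 = 1.100, so ζ = 1.100/√(π² + 1.209) = 0.330.
Then ω_n = 4/(ζ t_s) = 4/(0.330 × 0.0565) = 214 rad/s.

ω_n ≈ 214 rad/s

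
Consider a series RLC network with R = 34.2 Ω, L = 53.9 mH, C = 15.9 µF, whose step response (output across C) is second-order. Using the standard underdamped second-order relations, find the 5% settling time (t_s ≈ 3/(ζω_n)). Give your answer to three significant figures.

For a series RLC circuit (capacitor voltage as output), ω_n = 1/√(LC) = 1/√(53.9 mH · 15.9 µF) = 1080 rad/s.
ζ = (R/2)·√(C/L) = (34.2/2)·√(15.9 µF/53.9 mH) = 0.294.
t_s ≈ 3/(ζω_n) = 0.00946 s.

t_s ≈ 0.00946 s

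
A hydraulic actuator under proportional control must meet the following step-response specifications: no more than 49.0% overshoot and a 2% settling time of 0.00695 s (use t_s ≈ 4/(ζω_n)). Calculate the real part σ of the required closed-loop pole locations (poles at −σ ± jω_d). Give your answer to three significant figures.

σ ≈ 576

The settling-time spec alone fixes σ = ζω_n = 4/t_s = 4/0.00695 = 576.
(Overshoot then fixes ζ = 0.221 and hence ω_d = σ·√(1−ζ²)/ζ = 2530 rad/s.)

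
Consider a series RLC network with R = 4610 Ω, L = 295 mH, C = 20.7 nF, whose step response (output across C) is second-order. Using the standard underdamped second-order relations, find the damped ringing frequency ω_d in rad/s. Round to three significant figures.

For a series RLC circuit (capacitor voltage as output), ω_n = 1/√(LC) = 1/√(295 mH · 20.7 nF) = 12800 rad/s.
ζ = (R/2)·√(C/L) = (4610/2)·√(20.7 nF/295 mH) = 0.611.
ω_d = 12800·√(1 − 0.611²) = 10100 rad/s.

ω_d ≈ 10100 rad/s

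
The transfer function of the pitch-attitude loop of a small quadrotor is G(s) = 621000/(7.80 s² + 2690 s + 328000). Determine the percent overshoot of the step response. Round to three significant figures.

%OS ≈ 0.759%

Dividing through by 7.80: denominator becomes s² + 344.9 s + 42050.
So ω_n = √42050 = 205 rad/s and ζ = 344.9/(2·205) = 0.841.
%OS = 100 e^{−πζ/√(1−ζ²)} with ζ = 0.841 gives 0.759%.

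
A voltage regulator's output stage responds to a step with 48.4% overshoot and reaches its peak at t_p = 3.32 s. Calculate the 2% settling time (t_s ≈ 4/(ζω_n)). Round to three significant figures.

From the overshoot, ζ = −ln(OS)/√(π²+ln²(OS)) = 0.225.
t_p = π/ω_d ⇒ ω_d = 0.946 rad/s; then ω_n = ω_d/√(1−ζ²) = 0.971 rad/s.
t_s ≈ 4/(ζω_n) = 4/(0.225·0.971) = 18.3 s.

t_s ≈ 18.3 s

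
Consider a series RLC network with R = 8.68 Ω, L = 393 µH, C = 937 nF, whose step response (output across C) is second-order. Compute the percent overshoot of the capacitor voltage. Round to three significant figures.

For a series RLC circuit (capacitor voltage as output), ω_n = 1/√(LC) = 1/√(393 µH · 937 nF) = 52100 rad/s.
ζ = (R/2)·√(C/L) = (8.68/2)·√(937 nF/393 µH) = 0.212.
%OS = 100 e^{−πζ/√(1−ζ²)} with ζ = 0.212 gives 50.6%.

%OS ≈ 50.6%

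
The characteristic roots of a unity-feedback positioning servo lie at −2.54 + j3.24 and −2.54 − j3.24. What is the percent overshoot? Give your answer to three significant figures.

|pole| = ω_n = √(2.54² + 3.24²) = 4.12 rad/s; ζ = cos θ = σ/ω_n = 0.617.
%OS = 100·exp(−πζ/√(1−ζ²)) = 8.52%.

%OS ≈ 8.52%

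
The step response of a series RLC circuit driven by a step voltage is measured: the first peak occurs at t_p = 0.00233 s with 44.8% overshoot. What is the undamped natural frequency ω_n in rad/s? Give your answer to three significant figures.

ω_n ≈ 1390 rad/s

The overshoot fixes ζ = −ln(OS)/√(π²+ln²(OS)) = 0.248.
From t_p = π/ω_d, ω_d = π/0.00233 = 1350 rad/s, so ω_n = ω_d/√(1−ζ²) = 1390 rad/s.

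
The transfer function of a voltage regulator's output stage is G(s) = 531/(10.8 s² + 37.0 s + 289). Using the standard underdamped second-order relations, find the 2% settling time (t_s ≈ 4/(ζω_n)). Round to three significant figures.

t_s ≈ 2.34 s

Dividing through by 10.8: denominator becomes s² + 3.426 s + 26.76.
So ω_n = √26.76 = 5.17 rad/s and ζ = 3.426/(2·5.17) = 0.331.
t_s ≈ 4/(ζω_n) = 2.34 s.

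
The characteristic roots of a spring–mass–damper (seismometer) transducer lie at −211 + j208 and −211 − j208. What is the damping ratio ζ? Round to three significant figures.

With σ = 211, ω_d = 208: ω_n = √(σ²+ω_d²) = 296 rad/s, ζ = σ/ω_n = 0.712.

ζ ≈ 0.712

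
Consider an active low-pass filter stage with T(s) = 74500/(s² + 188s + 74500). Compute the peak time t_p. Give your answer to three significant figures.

ω_n = √74500 = 273 rad/s; ζ = 188/(2·273) = 0.344.
The damped frequency ω_d = ω_n√(1−ζ²) = 256 rad/s. Then t_p = π/ω_d = 0.0123 s.

t_p ≈ 0.0123 s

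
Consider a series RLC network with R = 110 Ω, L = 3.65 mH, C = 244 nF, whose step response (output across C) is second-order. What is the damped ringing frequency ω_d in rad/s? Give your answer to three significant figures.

For a series RLC circuit (capacitor voltage as output), ω_n = 1/√(LC) = 1/√(3.65 mH · 244 nF) = 33500 rad/s.
ζ = (R/2)·√(C/L) = (110/2)·√(244 nF/3.65 mH) = 0.450.
ω_d = 33500·√(1 − 0.450²) = 29900 rad/s.

ω_d ≈ 29900 rad/s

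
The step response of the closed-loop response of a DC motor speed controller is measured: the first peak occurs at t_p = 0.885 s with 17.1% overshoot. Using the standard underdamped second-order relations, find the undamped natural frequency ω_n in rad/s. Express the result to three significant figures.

The overshoot fixes ζ = −ln(OS)/√(π²+ln²(OS)) = 0.490.
t_p = π/ω_d ⇒ ω_d = 3.55 rad/s; then ω_n = ω_d/√(1−ζ²) = 4.07 rad/s.

ω_n ≈ 4.07 rad/s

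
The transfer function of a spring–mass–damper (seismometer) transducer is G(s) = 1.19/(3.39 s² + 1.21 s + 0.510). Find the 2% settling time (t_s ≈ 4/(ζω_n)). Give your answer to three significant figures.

t_s ≈ 22.4 s

Dividing through by 3.39: denominator becomes s² + 0.3569 s + 0.1504.
So ω_n = √0.1504 = 0.388 rad/s and ζ = 0.3569/(2·0.388) = 0.460.
t_s ≈ 4/(ζω_n) = 22.4 s.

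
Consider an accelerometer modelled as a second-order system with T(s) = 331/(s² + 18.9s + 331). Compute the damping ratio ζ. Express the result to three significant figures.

Matching coefficients with s² + 2ζω_n s + ω_n² gives ω_n² = 331 ⇒ ω_n = 18.2 rad/s, and ζ = 18.9/(2ω_n) = 0.519.

ζ ≈ 0.519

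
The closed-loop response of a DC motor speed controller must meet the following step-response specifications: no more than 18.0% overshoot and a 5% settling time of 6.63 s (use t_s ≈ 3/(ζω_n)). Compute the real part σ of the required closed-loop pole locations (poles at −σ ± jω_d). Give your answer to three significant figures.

σ ≈ 0.452

The settling-time spec alone fixes σ = ζω_n = 3/t_s = 3/6.63 = 0.452.
(Overshoot then fixes ζ = 0.479 and hence ω_d = σ·√(1−ζ²)/ζ = 0.829 rad/s.)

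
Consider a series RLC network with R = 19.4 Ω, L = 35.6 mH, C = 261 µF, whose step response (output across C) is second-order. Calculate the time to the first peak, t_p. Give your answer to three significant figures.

For a series RLC circuit (capacitor voltage as output), ω_n = 1/√(LC) = 1/√(35.6 mH · 261 µF) = 328 rad/s.
ζ = (R/2)·√(C/L) = (19.4/2)·√(261 µF/35.6 mH) = 0.831.
The damped frequency ω_d = ω_n√(1−ζ²) = 183 rad/s. t_p = π/ω_d = 0.0172 s.

t_p ≈ 0.0172 s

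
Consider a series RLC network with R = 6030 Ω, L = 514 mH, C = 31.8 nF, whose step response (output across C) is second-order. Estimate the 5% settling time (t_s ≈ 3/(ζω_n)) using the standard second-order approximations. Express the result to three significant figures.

For a series RLC circuit (capacitor voltage as output), ω_n = 1/√(LC) = 1/√(514 mH · 31.8 nF) = 7820 rad/s.
ζ = (R/2)·√(C/L) = (6030/2)·√(31.8 nF/514 mH) = 0.750.
t_s ≈ 3/(ζω_n) = 0.000511 s.

t_s ≈ 0.000511 s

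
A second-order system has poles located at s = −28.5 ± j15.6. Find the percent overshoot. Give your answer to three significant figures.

%OS ≈ 0.322%

The poles are at −σ ± jω_d with σ = 28.5 and ω_d = 15.6, so ω_n = √(σ²+ω_d²) = 32.5 rad/s and ζ = σ/ω_n = 0.877.
Overshoot: exp(−π·0.877/√(1−0.877²)) = 0.00322, i.e. 0.322%.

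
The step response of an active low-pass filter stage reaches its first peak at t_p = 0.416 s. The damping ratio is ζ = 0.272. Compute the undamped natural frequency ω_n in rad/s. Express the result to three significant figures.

Peak time t_p = π/ω_d, so ω_d = π/t_p = π/0.416 = 7.55 rad/s.
ω_n = ω_d/√(1−ζ²) = 7.55/√0.926 = 7.85 rad/s.

ω_n ≈ 7.85 rad/s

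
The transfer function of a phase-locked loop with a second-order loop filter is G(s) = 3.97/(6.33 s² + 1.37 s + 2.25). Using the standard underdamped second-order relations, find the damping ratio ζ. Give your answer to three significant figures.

ζ ≈ 0.182

Dividing through by 6.33: denominator becomes s² + 0.2164 s + 0.3555.
So ω_n = √0.3555 = 0.596 rad/s and ζ = 0.2164/(2·0.596) = 0.182.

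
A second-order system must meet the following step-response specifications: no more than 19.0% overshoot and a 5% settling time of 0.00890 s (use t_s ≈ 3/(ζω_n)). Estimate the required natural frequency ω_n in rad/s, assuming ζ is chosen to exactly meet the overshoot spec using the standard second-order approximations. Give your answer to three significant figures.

ω_n ≈ 721 rad/s

From %OS = 100·exp(−πζ/√(1−ζ²)), invert to get ζ = −ln(OS)/√(π² + ln²(OS)) with OS = 0.190.
−ln 0.190 = 1.661, so ζ = 1.661/√(π² + 2.758) = 0.467.
From t_s ≈ 3/(ζω_n): ω_n = 3/(ζ·t_s) = 3/(0.467·0.00890) = 721 rad/s.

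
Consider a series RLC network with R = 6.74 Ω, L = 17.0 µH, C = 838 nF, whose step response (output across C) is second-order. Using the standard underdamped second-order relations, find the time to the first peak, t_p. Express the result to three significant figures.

For a series RLC circuit (capacitor voltage as output), ω_n = 1/√(LC) = 1/√(17.0 µH · 838 nF) = 265000 rad/s.
ζ = (R/2)·√(C/L) = (6.74/2)·√(838 nF/17.0 µH) = 0.748.
ω_d = 265000·√(1 − 0.748²) = 176000 rad/s. t_p = π/ω_d = 0.0000179 s.

t_p ≈ 0.0000179 s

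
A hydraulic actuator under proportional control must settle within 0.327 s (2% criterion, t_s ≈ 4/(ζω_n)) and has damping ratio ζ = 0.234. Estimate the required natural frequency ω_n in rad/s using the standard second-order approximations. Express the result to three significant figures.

Rearranging t_s ≈ 4/(ζω_n) gives ω_n = 4/(ζ·t_s) = 4/(0.234 × 0.327) = 52.3 rad/s.

ω_n ≈ 52.3 rad/s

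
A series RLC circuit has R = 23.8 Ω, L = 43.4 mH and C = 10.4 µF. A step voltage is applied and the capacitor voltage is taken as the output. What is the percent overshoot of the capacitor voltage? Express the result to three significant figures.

For a series RLC circuit (capacitor voltage as output), ω_n = 1/√(LC) = 1/√(43.4 mH · 10.4 µF) = 1490 rad/s.
ζ = (R/2)·√(C/L) = (23.8/2)·√(10.4 µF/43.4 mH) = 0.184.
%OS = 100·exp(−πζ/√(1−ζ²)) = 55.5%.

%OS ≈ 55.5%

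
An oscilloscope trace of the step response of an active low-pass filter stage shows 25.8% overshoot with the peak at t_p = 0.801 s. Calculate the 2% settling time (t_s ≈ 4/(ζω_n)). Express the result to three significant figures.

t_s ≈ 2.36 s

ζ from %OS: ζ = |ln 0.258|/√(π²+ln²0.258) = 0.396.
From t_p = π/ω_d, ω_d = π/0.801 = 3.92 rad/s, so ω_n = ω_d/√(1−ζ²) = 4.27 rad/s.
t_s ≈ 4/(ζω_n) = 4/(0.396·4.27) = 2.36 s.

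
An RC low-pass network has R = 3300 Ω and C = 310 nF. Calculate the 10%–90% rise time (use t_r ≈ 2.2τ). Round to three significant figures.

τ = RC = 3300 × 310 nF = 0.00102 s.
t_r ≈ 2.2τ = 0.00225 s.

t_r ≈ 0.00225 s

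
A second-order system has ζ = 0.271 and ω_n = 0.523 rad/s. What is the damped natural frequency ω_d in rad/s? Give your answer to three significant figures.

ω_d = ω_n√(1−ζ²) = 0.523·√0.927 = 0.503 rad/s.

ω_d ≈ 0.503 rad/s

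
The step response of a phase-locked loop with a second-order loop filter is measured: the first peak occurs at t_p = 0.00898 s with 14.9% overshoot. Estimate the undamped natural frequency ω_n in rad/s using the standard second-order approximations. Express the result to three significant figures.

ω_n ≈ 409 rad/s

From the overshoot, ζ = −ln(OS)/√(π²+ln²(OS)) = 0.518.
t_p = π/ω_d ⇒ ω_d = 350 rad/s; then ω_n = ω_d/√(1−ζ²) = 409 rad/s.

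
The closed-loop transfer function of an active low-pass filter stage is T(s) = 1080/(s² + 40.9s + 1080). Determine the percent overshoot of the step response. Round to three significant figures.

%OS ≈ 8.23%

Comparing the denominator to s² + 2ζω_n s + ω_n²: ω_n = √1080 = 32.9 rad/s, and 2ζω_n = 40.9 so ζ = 40.9/(2·32.9) = 0.622.
%OS = 100 e^{−πζ/√(1−ζ²)} with ζ = 0.622 gives 8.23%.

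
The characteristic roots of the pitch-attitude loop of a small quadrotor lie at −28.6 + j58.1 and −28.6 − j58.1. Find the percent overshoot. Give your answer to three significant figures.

%OS ≈ 21.3%

|pole| = ω_n = √(28.6² + 58.1²) = 64.8 rad/s; ζ = cos θ = σ/ω_n = 0.442.
Overshoot: exp(−π·0.442/√(1−0.442²)) = 0.213, i.e. 21.3%.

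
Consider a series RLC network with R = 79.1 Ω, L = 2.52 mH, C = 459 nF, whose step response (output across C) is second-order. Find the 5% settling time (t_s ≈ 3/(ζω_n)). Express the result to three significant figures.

For a series RLC circuit (capacitor voltage as output), ω_n = 1/√(LC) = 1/√(2.52 mH · 459 nF) = 29400 rad/s.
ζ = (R/2)·√(C/L) = (79.1/2)·√(459 nF/2.52 mH) = 0.534.
t_s ≈ 3/(ζω_n) = 0.000191 s.

t_s ≈ 0.000191 s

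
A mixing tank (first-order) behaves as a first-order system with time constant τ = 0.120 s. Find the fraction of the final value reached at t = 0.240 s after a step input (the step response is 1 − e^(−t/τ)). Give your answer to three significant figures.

y/y_∞ ≈ 0.865

y(t)/y_∞ = 1 − e^(−t/τ) = 1 − e^(−0.240/0.120) = 1 − e^(−2.00) = 0.865.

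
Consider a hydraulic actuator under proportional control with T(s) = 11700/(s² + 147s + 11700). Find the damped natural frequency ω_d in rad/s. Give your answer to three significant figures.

ω_d ≈ 79.4 rad/s

ω_n = √11700 = 108 rad/s; ζ = 147/(2·108) = 0.680.
ω_d = 108·√(1 − 0.680²) = 79.4 rad/s.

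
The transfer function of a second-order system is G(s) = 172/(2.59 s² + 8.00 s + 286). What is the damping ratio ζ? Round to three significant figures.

ζ ≈ 0.147

Dividing through by 2.59: denominator becomes s² + 3.089 s + 110.4.
So ω_n = √110.4 = 10.5 rad/s and ζ = 3.089/(2·10.5) = 0.147.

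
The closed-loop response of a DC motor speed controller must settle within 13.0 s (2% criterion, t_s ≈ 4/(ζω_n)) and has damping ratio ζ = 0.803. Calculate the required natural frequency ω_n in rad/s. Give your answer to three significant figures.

ω_n ≈ 0.383 rad/s

Rearranging t_s ≈ 4/(ζω_n) gives ω_n = 4/(ζ·t_s) = 4/(0.803 × 13.0) = 0.383 rad/s.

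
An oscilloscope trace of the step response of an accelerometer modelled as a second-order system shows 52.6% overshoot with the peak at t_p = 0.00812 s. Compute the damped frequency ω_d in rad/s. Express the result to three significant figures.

t_p = π/ω_d, so ω_d = π/0.00812 = 387 rad/s.

ω_d ≈ 387 rad/s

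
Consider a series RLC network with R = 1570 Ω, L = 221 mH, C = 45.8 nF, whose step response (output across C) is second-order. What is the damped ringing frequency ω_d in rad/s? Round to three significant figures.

ω_d ≈ 9280 rad/s

For a series RLC circuit (capacitor voltage as output), ω_n = 1/√(LC) = 1/√(221 mH · 45.8 nF) = 9940 rad/s.
ζ = (R/2)·√(C/L) = (1570/2)·√(45.8 nF/221 mH) = 0.357.
ω_d = ω_n√(1−ζ²) = 9280 rad/s.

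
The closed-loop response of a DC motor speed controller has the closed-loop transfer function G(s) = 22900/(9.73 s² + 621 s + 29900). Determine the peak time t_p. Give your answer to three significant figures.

t_p ≈ 0.0693 s

Dividing through by 9.73: denominator becomes s² + 63.82 s + 3073.
So ω_n = √3073 = 55.4 rad/s and ζ = 63.82/(2·55.4) = 0.576.
The damped frequency ω_d = ω_n√(1−ζ²) = 45.3 rad/s. t_p = π/ω_d = 0.0693 s.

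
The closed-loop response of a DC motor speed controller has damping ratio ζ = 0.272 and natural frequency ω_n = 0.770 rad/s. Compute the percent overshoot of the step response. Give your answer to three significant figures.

For an underdamped second-order system, %OS = 100·exp(−πζ/√(1−ζ²)).
πζ/√(1−ζ²) = π·0.272/√(1−0.0740) = 0.8880, so %OS = 100·e^(−0.8880) = 41.1%.

%OS ≈ 41.1%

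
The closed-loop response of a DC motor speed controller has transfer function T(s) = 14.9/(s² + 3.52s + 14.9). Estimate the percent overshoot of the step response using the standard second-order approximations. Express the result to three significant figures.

%OS ≈ 20.0%

Matching coefficients with s² + 2ζω_n s + ω_n² gives ω_n² = 14.9 ⇒ ω_n = 3.86 rad/s, and ζ = 3.52/(2ω_n) = 0.456.
%OS = 100 e^{−πζ/√(1−ζ²)} with ζ = 0.456 gives 20.0%.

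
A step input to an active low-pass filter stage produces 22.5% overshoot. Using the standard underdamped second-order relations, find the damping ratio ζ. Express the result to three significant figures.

ζ ≈ 0.429

From %OS = 100·exp(−πζ/√(1−ζ²)), invert to get ζ = −ln(OS)/√(π² + ln²(OS)) with OS = 0.225.
−ln 0.225 = 1.492, so ζ = 1.492/√(π² + 2.225) = 0.429.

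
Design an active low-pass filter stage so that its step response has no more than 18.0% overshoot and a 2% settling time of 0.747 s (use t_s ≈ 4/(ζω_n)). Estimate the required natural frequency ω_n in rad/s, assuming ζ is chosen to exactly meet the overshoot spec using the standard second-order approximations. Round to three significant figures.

ζ = −ln(OS)/√(π² + (ln OS)²). With OS = 0.180, ln OS = −1.715 and ζ = 1.715/3.579 = 0.479.
Then ω_n = 4/(ζ t_s) = 4/(0.479 × 0.747) = 11.2 rad/s.

ω_n ≈ 11.2 rad/s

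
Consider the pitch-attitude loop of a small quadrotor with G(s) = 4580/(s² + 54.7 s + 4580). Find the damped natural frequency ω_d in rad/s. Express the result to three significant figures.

ω_d ≈ 61.9 rad/s

Comparing the denominator to s² + 2ζω_n s + ω_n²: ω_n = √4580 = 67.7 rad/s, and 2ζω_n = 54.7 so ζ = 54.7/(2·67.7) = 0.404.
ω_d = ω_n√(1−ζ²) = 61.9 rad/s.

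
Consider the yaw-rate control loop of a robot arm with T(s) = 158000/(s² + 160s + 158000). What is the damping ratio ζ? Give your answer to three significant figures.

Comparing the denominator to s² + 2ζω_n s + ω_n²: ω_n = √158000 = 397 rad/s, and 2ζω_n = 160 so ζ = 160/(2·397) = 0.201.

ζ ≈ 0.201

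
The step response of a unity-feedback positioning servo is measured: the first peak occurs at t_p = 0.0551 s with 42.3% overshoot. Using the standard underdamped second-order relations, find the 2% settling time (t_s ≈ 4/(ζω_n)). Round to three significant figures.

t_s ≈ 0.256 s

ζ from %OS: ζ = |ln 0.423|/√(π²+ln²0.423) = 0.264.
t_p = π/ω_d ⇒ ω_d = 57.0 rad/s; then ω_n = ω_d/√(1−ζ²) = 59.1 rad/s.
t_s ≈ 4/(ζω_n) = 4/(0.264·59.1) = 0.256 s.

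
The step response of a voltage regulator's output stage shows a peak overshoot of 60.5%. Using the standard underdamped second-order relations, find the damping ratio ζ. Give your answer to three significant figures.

ζ ≈ 0.158

ζ = −ln(OS)/√(π² + (ln OS)²). With OS = 0.605, ln OS = −0.5025 and ζ = 0.5025/3.182 = 0.158.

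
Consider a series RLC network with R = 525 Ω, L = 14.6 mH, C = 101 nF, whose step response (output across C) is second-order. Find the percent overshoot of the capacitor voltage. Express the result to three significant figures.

For a series RLC circuit (capacitor voltage as output), ω_n = 1/√(LC) = 1/√(14.6 mH · 101 nF) = 26000 rad/s.
ζ = (R/2)·√(C/L) = (525/2)·√(101 nF/14.6 mH) = 0.690.
%OS = 100·exp(−πζ/√(1−ζ²)) = 4.99%.

%OS ≈ 4.99%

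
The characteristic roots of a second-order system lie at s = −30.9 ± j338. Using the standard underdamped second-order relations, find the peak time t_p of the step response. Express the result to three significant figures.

t_p ≈ 0.00929 s

t_p = π/ω_d with ω_d = 338 (the imaginary part), so t_p = 0.00929 s.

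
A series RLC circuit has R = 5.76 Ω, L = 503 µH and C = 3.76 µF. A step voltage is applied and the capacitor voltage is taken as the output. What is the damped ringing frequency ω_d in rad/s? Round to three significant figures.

ω_d ≈ 22300 rad/s

For a series RLC circuit (capacitor voltage as output), ω_n = 1/√(LC) = 1/√(503 µH · 3.76 µF) = 23000 rad/s.
ζ = (R/2)·√(C/L) = (5.76/2)·√(3.76 µF/503 µH) = 0.249.
ω_d = 23000·√(1 − 0.249²) = 22300 rad/s.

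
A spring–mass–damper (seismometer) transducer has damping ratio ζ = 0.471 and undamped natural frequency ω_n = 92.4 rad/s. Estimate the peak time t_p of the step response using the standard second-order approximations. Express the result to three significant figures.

The damped frequency is ω_d = ω_n√(1−ζ²) = 92.4·√(1−0.222) = 81.5 rad/s.
Peak time t_p = π/ω_d = π/81.5 = 0.0385 s.

t_p ≈ 0.0385 s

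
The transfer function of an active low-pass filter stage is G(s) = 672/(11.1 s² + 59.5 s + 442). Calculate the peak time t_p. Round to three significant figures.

Dividing through by 11.1: denominator becomes s² + 5.360 s + 39.82.
So ω_n = √39.82 = 6.31 rad/s and ζ = 5.360/(2·6.31) = 0.425.
ω_d = 6.31·√(1 − 0.425²) = 5.71 rad/s. t_p = π/ω_d = 0.550 s.

t_p ≈ 0.550 s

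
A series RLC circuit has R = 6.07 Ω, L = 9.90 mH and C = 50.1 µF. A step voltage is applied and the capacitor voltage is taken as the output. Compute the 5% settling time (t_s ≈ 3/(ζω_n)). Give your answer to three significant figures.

t_s ≈ 0.00979 s

For a series RLC circuit (capacitor voltage as output), ω_n = 1/√(LC) = 1/√(9.90 mH · 50.1 µF) = 1420 rad/s.
ζ = (R/2)·√(C/L) = (6.07/2)·√(50.1 µF/9.90 mH) = 0.216.
t_s ≈ 3/(ζω_n) = 0.00979 s.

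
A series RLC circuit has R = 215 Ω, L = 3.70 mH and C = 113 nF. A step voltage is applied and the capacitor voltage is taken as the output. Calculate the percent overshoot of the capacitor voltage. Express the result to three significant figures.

%OS ≈ 9.83%

For a series RLC circuit (capacitor voltage as output), ω_n = 1/√(LC) = 1/√(3.70 mH · 113 nF) = 48900 rad/s.
ζ = (R/2)·√(C/L) = (215/2)·√(113 nF/3.70 mH) = 0.594.
%OS = 100·exp(−πζ/√(1−ζ²)) = 9.83%.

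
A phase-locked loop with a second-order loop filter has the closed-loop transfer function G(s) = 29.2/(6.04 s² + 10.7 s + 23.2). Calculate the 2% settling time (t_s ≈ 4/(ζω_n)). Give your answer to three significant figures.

t_s ≈ 4.52 s

Dividing through by 6.04: denominator becomes s² + 1.772 s + 3.841.
So ω_n = √3.841 = 1.96 rad/s and ζ = 1.772/(2·1.96) = 0.452.
t_s ≈ 4/(ζω_n) = 4.52 s.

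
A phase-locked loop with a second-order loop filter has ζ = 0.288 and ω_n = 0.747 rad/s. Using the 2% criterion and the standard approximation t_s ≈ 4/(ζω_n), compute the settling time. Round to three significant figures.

t_s ≈ 4/(ζω_n) = 4/(0.288 × 0.747) = 18.6 s.

t_s ≈ 18.6 s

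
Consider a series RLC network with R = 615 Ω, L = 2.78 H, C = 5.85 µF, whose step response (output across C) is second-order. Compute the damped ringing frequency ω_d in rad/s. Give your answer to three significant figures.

ω_d ≈ 222 rad/s

For a series RLC circuit (capacitor voltage as output), ω_n = 1/√(LC) = 1/√(2.78 H · 5.85 µF) = 248 rad/s.
ζ = (R/2)·√(C/L) = (615/2)·√(5.85 µF/2.78 H) = 0.446.
The damped frequency ω_d = ω_n√(1−ζ²) = 222 rad/s.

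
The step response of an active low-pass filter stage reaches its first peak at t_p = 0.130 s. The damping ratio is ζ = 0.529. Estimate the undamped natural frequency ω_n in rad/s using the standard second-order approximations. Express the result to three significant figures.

Peak time t_p = π/ω_d, so ω_d = π/t_p = π/0.130 = 24.2 rad/s.
ω_n = ω_d/√(1−ζ²) = 24.2/√0.720 = 28.5 rad/s.

ω_n ≈ 28.5 rad/s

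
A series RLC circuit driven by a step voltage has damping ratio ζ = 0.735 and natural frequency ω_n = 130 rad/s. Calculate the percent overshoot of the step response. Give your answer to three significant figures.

For an underdamped second-order system, %OS = 100·exp(−πζ/√(1−ζ²)).
πζ/√(1−ζ²) = π·0.735/√(1−0.540) = 3.405, so %OS = 100·e^(−3.405) = 3.32%.

%OS ≈ 3.32%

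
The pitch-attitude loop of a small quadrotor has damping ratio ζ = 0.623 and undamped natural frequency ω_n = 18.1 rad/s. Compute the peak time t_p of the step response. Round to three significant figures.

t_p ≈ 0.222 s

The damped frequency is ω_d = ω_n√(1−ζ²) = 18.1·√(1−0.388) = 14.2 rad/s.
Peak time t_p = π/ω_d = π/14.2 = 0.222 s.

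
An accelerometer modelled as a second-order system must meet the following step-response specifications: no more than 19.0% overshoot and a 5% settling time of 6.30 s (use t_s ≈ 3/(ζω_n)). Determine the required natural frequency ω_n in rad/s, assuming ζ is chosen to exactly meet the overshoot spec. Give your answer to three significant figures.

From %OS = 100·exp(−πζ/√(1−ζ²)), invert to get ζ = −ln(OS)/√(π² + ln²(OS)) with OS = 0.190.
−ln 0.190 = 1.661, so ζ = 1.661/√(π² + 2.758) = 0.467.
Then ω_n = 3/(ζ t_s) = 3/(0.467 × 6.30) = 1.02 rad/s.

ω_n ≈ 1.02 rad/s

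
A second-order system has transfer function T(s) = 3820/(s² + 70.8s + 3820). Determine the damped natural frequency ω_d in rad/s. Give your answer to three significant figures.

Matching coefficients with s² + 2ζω_n s + ω_n² gives ω_n² = 3820 ⇒ ω_n = 61.8 rad/s, and ζ = 70.8/(2ω_n) = 0.573.
The damped frequency ω_d = ω_n√(1−ζ²) = 50.7 rad/s.

ω_d ≈ 50.7 rad/s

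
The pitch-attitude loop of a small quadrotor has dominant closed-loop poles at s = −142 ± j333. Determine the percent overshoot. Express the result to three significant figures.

With σ = 142, ω_d = 333: ω_n = √(σ²+ω_d²) = 362 rad/s, ζ = σ/ω_n = 0.392.
Overshoot: exp(−π·0.392/√(1−0.392²)) = 0.262, i.e. 26.2%.

%OS ≈ 26.2%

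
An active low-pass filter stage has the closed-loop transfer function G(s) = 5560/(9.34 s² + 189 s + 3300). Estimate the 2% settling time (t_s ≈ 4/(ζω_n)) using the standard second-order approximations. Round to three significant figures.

t_s ≈ 0.395 s

Dividing through by 9.34: denominator becomes s² + 20.24 s + 353.3.
So ω_n = √353.3 = 18.8 rad/s and ζ = 20.24/(2·18.8) = 0.538.
t_s ≈ 4/(ζω_n) = 0.395 s.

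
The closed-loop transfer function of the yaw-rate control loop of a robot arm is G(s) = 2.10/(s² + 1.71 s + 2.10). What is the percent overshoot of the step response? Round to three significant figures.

%OS ≈ 10.1%

Comparing the denominator to s² + 2ζω_n s + ω_n²: ω_n = √2.10 = 1.45 rad/s, and 2ζω_n = 1.71 so ζ = 1.71/(2·1.45) = 0.590.
%OS = 100 e^{−πζ/√(1−ζ²)} with ζ = 0.590 gives 10.1%.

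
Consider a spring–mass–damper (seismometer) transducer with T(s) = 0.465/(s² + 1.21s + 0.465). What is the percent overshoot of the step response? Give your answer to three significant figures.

ω_n = √0.465 = 0.682 rad/s; ζ = 1.21/(2·0.682) = 0.887.
%OS = 100·exp(−πζ/√(1−ζ²)) = 0.238%.

%OS ≈ 0.238%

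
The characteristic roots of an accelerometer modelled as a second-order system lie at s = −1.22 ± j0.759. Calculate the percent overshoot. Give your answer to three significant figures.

|pole| = ω_n = √(1.22² + 0.759²) = 1.44 rad/s; ζ = cos θ = σ/ω_n = 0.849.
%OS = 100·exp(−πζ/√(1−ζ²)) = 0.641%.

%OS ≈ 0.641%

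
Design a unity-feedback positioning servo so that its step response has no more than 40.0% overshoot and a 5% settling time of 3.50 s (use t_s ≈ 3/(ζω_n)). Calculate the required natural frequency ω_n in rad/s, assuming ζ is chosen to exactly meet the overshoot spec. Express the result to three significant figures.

ω_n ≈ 3.06 rad/s

Inverting the overshoot relation: ζ = |ln 0.400|/√(π² + ln²0.400) = 0.280.
From t_s ≈ 3/(ζω_n): ω_n = 3/(ζ·t_s) = 3/(0.280·3.50) = 3.06 rad/s.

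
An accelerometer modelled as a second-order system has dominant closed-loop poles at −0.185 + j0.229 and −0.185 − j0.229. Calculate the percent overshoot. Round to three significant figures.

%OS ≈ 7.90%

The poles are at −σ ± jω_d with σ = 0.185 and ω_d = 0.229, so ω_n = √(σ²+ω_d²) = 0.294 rad/s and ζ = σ/ω_n = 0.628.
Overshoot: exp(−π·0.628/√(1−0.628²)) = 0.0790, i.e. 7.90%.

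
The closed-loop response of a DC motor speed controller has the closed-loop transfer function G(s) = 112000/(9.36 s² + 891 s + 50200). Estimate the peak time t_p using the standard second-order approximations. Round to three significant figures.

Dividing through by 9.36: denominator becomes s² + 95.19 s + 5363.
So ω_n = √5363 = 73.2 rad/s and ζ = 95.19/(2·73.2) = 0.650.
The damped frequency ω_d = ω_n√(1−ζ²) = 55.7 rad/s. t_p = π/ω_d = 0.0564 s.

t_p ≈ 0.0564 s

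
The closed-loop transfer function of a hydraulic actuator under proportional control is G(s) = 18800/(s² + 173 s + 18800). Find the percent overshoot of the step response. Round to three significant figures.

Comparing the denominator to s² + 2ζω_n s + ω_n²: ω_n = √18800 = 137 rad/s, and 2ζω_n = 173 so ζ = 173/(2·137) = 0.631.
%OS = 100·exp(−πζ/√(1−ζ²)) = 7.77%.

%OS ≈ 7.77%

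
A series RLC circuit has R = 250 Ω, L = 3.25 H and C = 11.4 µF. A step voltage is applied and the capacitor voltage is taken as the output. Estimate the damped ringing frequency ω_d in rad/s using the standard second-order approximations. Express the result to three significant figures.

ω_d ≈ 160 rad/s

For a series RLC circuit (capacitor voltage as output), ω_n = 1/√(LC) = 1/√(3.25 H · 11.4 µF) = 164 rad/s.
ζ = (R/2)·√(C/L) = (250/2)·√(11.4 µF/3.25 H) = 0.234.
ω_d = ω_n√(1−ζ²) = 160 rad/s.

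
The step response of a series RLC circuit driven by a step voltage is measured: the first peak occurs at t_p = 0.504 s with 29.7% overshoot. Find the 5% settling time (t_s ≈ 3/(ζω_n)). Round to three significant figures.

t_s ≈ 1.25 s

From the overshoot, ζ = −ln(OS)/√(π²+ln²(OS)) = 0.360.
t_p = π/ω_d ⇒ ω_d = 6.23 rad/s; then ω_n = ω_d/√(1−ζ²) = 6.68 rad/s.
t_s ≈ 3/(ζω_n) = 3/(0.360·6.68) = 1.25 s.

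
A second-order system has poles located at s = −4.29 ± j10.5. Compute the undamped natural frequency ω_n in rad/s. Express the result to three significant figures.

With σ = 4.29, ω_d = 10.5: ω_n = √(σ²+ω_d²) = 11.3 rad/s, ζ = σ/ω_n = 0.378.

ω_n ≈ 11.3 rad/s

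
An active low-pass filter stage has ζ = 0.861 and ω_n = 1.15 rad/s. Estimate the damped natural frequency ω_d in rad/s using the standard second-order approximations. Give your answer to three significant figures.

ω_d = ω_n√(1−ζ²) = 1.15·√0.259 = 0.585 rad/s.

ω_d ≈ 0.585 rad/s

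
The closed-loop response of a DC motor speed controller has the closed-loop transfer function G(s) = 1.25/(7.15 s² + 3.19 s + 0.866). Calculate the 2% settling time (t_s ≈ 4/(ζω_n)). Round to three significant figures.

t_s ≈ 17.9 s

Dividing through by 7.15: denominator becomes s² + 0.4462 s + 0.1211.
So ω_n = √0.1211 = 0.348 rad/s and ζ = 0.4462/(2·0.348) = 0.641.
t_s ≈ 4/(ζω_n) = 17.9 s.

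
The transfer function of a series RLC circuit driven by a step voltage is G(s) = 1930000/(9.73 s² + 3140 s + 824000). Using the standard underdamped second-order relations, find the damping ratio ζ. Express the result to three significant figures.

ζ ≈ 0.554

Dividing through by 9.73: denominator becomes s² + 322.7 s + 84690.
So ω_n = √84690 = 291 rad/s and ζ = 322.7/(2·291) = 0.554.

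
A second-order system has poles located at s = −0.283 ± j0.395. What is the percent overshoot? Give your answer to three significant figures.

%OS ≈ 10.5%

With σ = 0.283, ω_d = 0.395: ω_n = √(σ²+ω_d²) = 0.486 rad/s, ζ = σ/ω_n = 0.582.
%OS = 100 e^{−πζ/√(1−ζ²)} with ζ = 0.582 gives 10.5%.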